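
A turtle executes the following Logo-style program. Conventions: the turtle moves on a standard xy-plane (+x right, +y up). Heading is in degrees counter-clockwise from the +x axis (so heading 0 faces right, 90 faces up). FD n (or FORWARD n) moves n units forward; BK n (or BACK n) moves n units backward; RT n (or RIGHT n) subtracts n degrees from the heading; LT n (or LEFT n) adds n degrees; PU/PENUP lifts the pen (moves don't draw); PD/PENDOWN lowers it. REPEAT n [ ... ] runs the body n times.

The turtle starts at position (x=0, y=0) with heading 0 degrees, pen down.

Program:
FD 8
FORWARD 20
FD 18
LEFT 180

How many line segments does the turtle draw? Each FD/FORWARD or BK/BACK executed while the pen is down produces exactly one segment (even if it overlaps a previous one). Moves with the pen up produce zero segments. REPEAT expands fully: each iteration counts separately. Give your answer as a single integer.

Executing turtle program step by step:
Start: pos=(0,0), heading=0, pen down
FD 8: (0,0) -> (8,0) [heading=0, draw]
FD 20: (8,0) -> (28,0) [heading=0, draw]
FD 18: (28,0) -> (46,0) [heading=0, draw]
LT 180: heading 0 -> 180
Final: pos=(46,0), heading=180, 3 segment(s) drawn
Segments drawn: 3

Answer: 3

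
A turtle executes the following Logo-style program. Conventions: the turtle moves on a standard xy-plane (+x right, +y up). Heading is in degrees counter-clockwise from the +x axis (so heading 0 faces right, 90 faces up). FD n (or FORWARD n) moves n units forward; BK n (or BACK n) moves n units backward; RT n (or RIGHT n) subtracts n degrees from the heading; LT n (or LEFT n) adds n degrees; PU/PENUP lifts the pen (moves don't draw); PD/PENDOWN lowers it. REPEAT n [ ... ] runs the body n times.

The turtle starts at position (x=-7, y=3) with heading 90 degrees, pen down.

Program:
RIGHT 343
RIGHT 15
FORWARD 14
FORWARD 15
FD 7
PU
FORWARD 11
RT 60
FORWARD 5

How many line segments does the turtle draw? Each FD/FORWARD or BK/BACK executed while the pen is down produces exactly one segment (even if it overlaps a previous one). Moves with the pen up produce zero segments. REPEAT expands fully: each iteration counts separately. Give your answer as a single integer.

Answer: 3

Derivation:
Executing turtle program step by step:
Start: pos=(-7,3), heading=90, pen down
RT 343: heading 90 -> 107
RT 15: heading 107 -> 92
FD 14: (-7,3) -> (-7.489,16.991) [heading=92, draw]
FD 15: (-7.489,16.991) -> (-8.012,31.982) [heading=92, draw]
FD 7: (-8.012,31.982) -> (-8.256,38.978) [heading=92, draw]
PU: pen up
FD 11: (-8.256,38.978) -> (-8.64,49.971) [heading=92, move]
RT 60: heading 92 -> 32
FD 5: (-8.64,49.971) -> (-4.4,52.621) [heading=32, move]
Final: pos=(-4.4,52.621), heading=32, 3 segment(s) drawn
Segments drawn: 3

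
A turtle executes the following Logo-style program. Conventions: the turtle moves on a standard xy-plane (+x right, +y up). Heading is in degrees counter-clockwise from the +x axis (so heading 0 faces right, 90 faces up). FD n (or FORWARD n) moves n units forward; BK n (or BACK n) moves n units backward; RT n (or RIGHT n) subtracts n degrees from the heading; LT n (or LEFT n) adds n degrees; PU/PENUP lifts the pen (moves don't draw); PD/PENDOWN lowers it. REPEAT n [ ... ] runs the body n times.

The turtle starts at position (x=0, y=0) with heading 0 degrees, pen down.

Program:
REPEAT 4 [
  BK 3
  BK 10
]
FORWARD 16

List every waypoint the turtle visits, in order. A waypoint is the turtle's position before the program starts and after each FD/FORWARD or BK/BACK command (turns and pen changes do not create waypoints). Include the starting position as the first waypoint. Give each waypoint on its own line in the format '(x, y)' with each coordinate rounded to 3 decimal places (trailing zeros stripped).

Answer: (0, 0)
(-3, 0)
(-13, 0)
(-16, 0)
(-26, 0)
(-29, 0)
(-39, 0)
(-42, 0)
(-52, 0)
(-36, 0)

Derivation:
Executing turtle program step by step:
Start: pos=(0,0), heading=0, pen down
REPEAT 4 [
  -- iteration 1/4 --
  BK 3: (0,0) -> (-3,0) [heading=0, draw]
  BK 10: (-3,0) -> (-13,0) [heading=0, draw]
  -- iteration 2/4 --
  BK 3: (-13,0) -> (-16,0) [heading=0, draw]
  BK 10: (-16,0) -> (-26,0) [heading=0, draw]
  -- iteration 3/4 --
  BK 3: (-26,0) -> (-29,0) [heading=0, draw]
  BK 10: (-29,0) -> (-39,0) [heading=0, draw]
  -- iteration 4/4 --
  BK 3: (-39,0) -> (-42,0) [heading=0, draw]
  BK 10: (-42,0) -> (-52,0) [heading=0, draw]
]
FD 16: (-52,0) -> (-36,0) [heading=0, draw]
Final: pos=(-36,0), heading=0, 9 segment(s) drawn
Waypoints (10 total):
(0, 0)
(-3, 0)
(-13, 0)
(-16, 0)
(-26, 0)
(-29, 0)
(-39, 0)
(-42, 0)
(-52, 0)
(-36, 0)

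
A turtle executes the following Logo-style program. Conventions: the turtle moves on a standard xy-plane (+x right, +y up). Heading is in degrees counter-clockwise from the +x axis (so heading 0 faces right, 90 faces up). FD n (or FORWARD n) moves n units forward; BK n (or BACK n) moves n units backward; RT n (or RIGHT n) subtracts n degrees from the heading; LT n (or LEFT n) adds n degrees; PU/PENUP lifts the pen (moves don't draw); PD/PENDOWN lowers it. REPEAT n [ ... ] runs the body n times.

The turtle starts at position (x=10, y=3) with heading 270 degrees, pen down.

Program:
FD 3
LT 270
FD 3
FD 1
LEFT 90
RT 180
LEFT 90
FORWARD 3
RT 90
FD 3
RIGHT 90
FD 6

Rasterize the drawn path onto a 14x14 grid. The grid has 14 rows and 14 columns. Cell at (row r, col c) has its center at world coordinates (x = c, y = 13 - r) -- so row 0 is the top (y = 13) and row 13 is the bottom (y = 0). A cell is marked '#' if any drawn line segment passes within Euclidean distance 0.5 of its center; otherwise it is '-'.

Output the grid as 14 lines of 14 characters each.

Answer: --------------
--------------
--------------
--------------
--------------
--------------
--------------
--------------
--------------
--------------
---########---
---#------#---
---#------#---
---########---

Derivation:
Segment 0: (10,3) -> (10,0)
Segment 1: (10,0) -> (7,0)
Segment 2: (7,0) -> (6,0)
Segment 3: (6,0) -> (3,0)
Segment 4: (3,0) -> (3,3)
Segment 5: (3,3) -> (9,3)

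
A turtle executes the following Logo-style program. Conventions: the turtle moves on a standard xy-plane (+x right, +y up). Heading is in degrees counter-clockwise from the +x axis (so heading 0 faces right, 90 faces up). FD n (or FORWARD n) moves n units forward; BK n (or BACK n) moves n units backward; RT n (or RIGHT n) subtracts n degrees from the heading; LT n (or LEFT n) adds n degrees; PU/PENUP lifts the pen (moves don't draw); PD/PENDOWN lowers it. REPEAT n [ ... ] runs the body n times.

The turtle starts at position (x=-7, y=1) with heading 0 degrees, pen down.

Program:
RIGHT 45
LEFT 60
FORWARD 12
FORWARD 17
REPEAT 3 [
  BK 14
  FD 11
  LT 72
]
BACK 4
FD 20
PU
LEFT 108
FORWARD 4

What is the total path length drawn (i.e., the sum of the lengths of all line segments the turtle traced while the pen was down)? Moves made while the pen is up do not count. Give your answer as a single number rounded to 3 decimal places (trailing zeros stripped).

Executing turtle program step by step:
Start: pos=(-7,1), heading=0, pen down
RT 45: heading 0 -> 315
LT 60: heading 315 -> 15
FD 12: (-7,1) -> (4.591,4.106) [heading=15, draw]
FD 17: (4.591,4.106) -> (21.012,8.506) [heading=15, draw]
REPEAT 3 [
  -- iteration 1/3 --
  BK 14: (21.012,8.506) -> (7.489,4.882) [heading=15, draw]
  FD 11: (7.489,4.882) -> (18.114,7.729) [heading=15, draw]
  LT 72: heading 15 -> 87
  -- iteration 2/3 --
  BK 14: (18.114,7.729) -> (17.381,-6.252) [heading=87, draw]
  FD 11: (17.381,-6.252) -> (17.957,4.733) [heading=87, draw]
  LT 72: heading 87 -> 159
  -- iteration 3/3 --
  BK 14: (17.957,4.733) -> (31.027,-0.284) [heading=159, draw]
  FD 11: (31.027,-0.284) -> (20.758,3.658) [heading=159, draw]
  LT 72: heading 159 -> 231
]
BK 4: (20.758,3.658) -> (23.275,6.767) [heading=231, draw]
FD 20: (23.275,6.767) -> (10.689,-8.776) [heading=231, draw]
PU: pen up
LT 108: heading 231 -> 339
FD 4: (10.689,-8.776) -> (14.423,-10.21) [heading=339, move]
Final: pos=(14.423,-10.21), heading=339, 10 segment(s) drawn

Segment lengths:
  seg 1: (-7,1) -> (4.591,4.106), length = 12
  seg 2: (4.591,4.106) -> (21.012,8.506), length = 17
  seg 3: (21.012,8.506) -> (7.489,4.882), length = 14
  seg 4: (7.489,4.882) -> (18.114,7.729), length = 11
  seg 5: (18.114,7.729) -> (17.381,-6.252), length = 14
  seg 6: (17.381,-6.252) -> (17.957,4.733), length = 11
  seg 7: (17.957,4.733) -> (31.027,-0.284), length = 14
  seg 8: (31.027,-0.284) -> (20.758,3.658), length = 11
  seg 9: (20.758,3.658) -> (23.275,6.767), length = 4
  seg 10: (23.275,6.767) -> (10.689,-8.776), length = 20
Total = 128

Answer: 128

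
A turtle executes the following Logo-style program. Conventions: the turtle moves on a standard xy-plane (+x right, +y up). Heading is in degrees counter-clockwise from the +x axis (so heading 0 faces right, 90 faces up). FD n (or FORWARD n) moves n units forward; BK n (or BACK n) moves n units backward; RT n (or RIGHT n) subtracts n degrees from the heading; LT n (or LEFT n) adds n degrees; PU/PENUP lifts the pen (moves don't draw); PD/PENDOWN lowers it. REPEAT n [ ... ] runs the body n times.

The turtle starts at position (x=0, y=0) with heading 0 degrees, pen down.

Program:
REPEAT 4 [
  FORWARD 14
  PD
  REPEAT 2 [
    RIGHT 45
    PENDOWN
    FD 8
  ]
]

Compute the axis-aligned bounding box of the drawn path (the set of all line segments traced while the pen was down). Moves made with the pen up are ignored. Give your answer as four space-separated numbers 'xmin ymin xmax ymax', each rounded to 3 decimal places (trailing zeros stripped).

Answer: -13.657 -33.314 19.657 0

Derivation:
Executing turtle program step by step:
Start: pos=(0,0), heading=0, pen down
REPEAT 4 [
  -- iteration 1/4 --
  FD 14: (0,0) -> (14,0) [heading=0, draw]
  PD: pen down
  REPEAT 2 [
    -- iteration 1/2 --
    RT 45: heading 0 -> 315
    PD: pen down
    FD 8: (14,0) -> (19.657,-5.657) [heading=315, draw]
    -- iteration 2/2 --
    RT 45: heading 315 -> 270
    PD: pen down
    FD 8: (19.657,-5.657) -> (19.657,-13.657) [heading=270, draw]
  ]
  -- iteration 2/4 --
  FD 14: (19.657,-13.657) -> (19.657,-27.657) [heading=270, draw]
  PD: pen down
  REPEAT 2 [
    -- iteration 1/2 --
    RT 45: heading 270 -> 225
    PD: pen down
    FD 8: (19.657,-27.657) -> (14,-33.314) [heading=225, draw]
    -- iteration 2/2 --
    RT 45: heading 225 -> 180
    PD: pen down
    FD 8: (14,-33.314) -> (6,-33.314) [heading=180, draw]
  ]
  -- iteration 3/4 --
  FD 14: (6,-33.314) -> (-8,-33.314) [heading=180, draw]
  PD: pen down
  REPEAT 2 [
    -- iteration 1/2 --
    RT 45: heading 180 -> 135
    PD: pen down
    FD 8: (-8,-33.314) -> (-13.657,-27.657) [heading=135, draw]
    -- iteration 2/2 --
    RT 45: heading 135 -> 90
    PD: pen down
    FD 8: (-13.657,-27.657) -> (-13.657,-19.657) [heading=90, draw]
  ]
  -- iteration 4/4 --
  FD 14: (-13.657,-19.657) -> (-13.657,-5.657) [heading=90, draw]
  PD: pen down
  REPEAT 2 [
    -- iteration 1/2 --
    RT 45: heading 90 -> 45
    PD: pen down
    FD 8: (-13.657,-5.657) -> (-8,0) [heading=45, draw]
    -- iteration 2/2 --
    RT 45: heading 45 -> 0
    PD: pen down
    FD 8: (-8,0) -> (0,0) [heading=0, draw]
  ]
]
Final: pos=(0,0), heading=0, 12 segment(s) drawn

Segment endpoints: x in {-13.657, -13.657, -13.657, -8, -8, 0, 0, 6, 14, 19.657}, y in {-33.314, -27.657, -19.657, -13.657, -5.657, 0, 0, 0}
xmin=-13.657, ymin=-33.314, xmax=19.657, ymax=0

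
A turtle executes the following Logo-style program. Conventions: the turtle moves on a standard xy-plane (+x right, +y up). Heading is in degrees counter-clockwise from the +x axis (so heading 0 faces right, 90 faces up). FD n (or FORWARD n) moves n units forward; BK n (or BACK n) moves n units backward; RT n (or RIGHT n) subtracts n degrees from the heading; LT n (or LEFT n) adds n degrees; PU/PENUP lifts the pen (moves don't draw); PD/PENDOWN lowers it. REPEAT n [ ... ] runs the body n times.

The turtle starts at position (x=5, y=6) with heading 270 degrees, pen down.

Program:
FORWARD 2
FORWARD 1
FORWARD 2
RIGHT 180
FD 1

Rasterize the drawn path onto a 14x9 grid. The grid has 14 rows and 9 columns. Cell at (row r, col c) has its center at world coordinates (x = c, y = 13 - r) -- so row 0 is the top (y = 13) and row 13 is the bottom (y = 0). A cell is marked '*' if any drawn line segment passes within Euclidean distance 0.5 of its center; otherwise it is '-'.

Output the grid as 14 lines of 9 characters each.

Segment 0: (5,6) -> (5,4)
Segment 1: (5,4) -> (5,3)
Segment 2: (5,3) -> (5,1)
Segment 3: (5,1) -> (5,2)

Answer: ---------
---------
---------
---------
---------
---------
---------
-----*---
-----*---
-----*---
-----*---
-----*---
-----*---
---------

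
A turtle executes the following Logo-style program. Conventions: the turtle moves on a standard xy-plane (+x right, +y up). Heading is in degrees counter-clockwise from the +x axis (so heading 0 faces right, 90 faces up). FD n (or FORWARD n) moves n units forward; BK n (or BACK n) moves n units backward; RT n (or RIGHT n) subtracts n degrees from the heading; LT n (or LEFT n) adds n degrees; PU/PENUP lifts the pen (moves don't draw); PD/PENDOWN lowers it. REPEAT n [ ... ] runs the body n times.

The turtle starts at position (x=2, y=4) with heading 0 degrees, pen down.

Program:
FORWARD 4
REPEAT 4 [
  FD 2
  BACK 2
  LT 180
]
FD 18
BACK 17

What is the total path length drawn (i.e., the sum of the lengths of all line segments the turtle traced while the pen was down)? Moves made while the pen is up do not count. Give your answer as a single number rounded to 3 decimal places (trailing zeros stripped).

Answer: 55

Derivation:
Executing turtle program step by step:
Start: pos=(2,4), heading=0, pen down
FD 4: (2,4) -> (6,4) [heading=0, draw]
REPEAT 4 [
  -- iteration 1/4 --
  FD 2: (6,4) -> (8,4) [heading=0, draw]
  BK 2: (8,4) -> (6,4) [heading=0, draw]
  LT 180: heading 0 -> 180
  -- iteration 2/4 --
  FD 2: (6,4) -> (4,4) [heading=180, draw]
  BK 2: (4,4) -> (6,4) [heading=180, draw]
  LT 180: heading 180 -> 0
  -- iteration 3/4 --
  FD 2: (6,4) -> (8,4) [heading=0, draw]
  BK 2: (8,4) -> (6,4) [heading=0, draw]
  LT 180: heading 0 -> 180
  -- iteration 4/4 --
  FD 2: (6,4) -> (4,4) [heading=180, draw]
  BK 2: (4,4) -> (6,4) [heading=180, draw]
  LT 180: heading 180 -> 0
]
FD 18: (6,4) -> (24,4) [heading=0, draw]
BK 17: (24,4) -> (7,4) [heading=0, draw]
Final: pos=(7,4), heading=0, 11 segment(s) drawn

Segment lengths:
  seg 1: (2,4) -> (6,4), length = 4
  seg 2: (6,4) -> (8,4), length = 2
  seg 3: (8,4) -> (6,4), length = 2
  seg 4: (6,4) -> (4,4), length = 2
  seg 5: (4,4) -> (6,4), length = 2
  seg 6: (6,4) -> (8,4), length = 2
  seg 7: (8,4) -> (6,4), length = 2
  seg 8: (6,4) -> (4,4), length = 2
  seg 9: (4,4) -> (6,4), length = 2
  seg 10: (6,4) -> (24,4), length = 18
  seg 11: (24,4) -> (7,4), length = 17
Total = 55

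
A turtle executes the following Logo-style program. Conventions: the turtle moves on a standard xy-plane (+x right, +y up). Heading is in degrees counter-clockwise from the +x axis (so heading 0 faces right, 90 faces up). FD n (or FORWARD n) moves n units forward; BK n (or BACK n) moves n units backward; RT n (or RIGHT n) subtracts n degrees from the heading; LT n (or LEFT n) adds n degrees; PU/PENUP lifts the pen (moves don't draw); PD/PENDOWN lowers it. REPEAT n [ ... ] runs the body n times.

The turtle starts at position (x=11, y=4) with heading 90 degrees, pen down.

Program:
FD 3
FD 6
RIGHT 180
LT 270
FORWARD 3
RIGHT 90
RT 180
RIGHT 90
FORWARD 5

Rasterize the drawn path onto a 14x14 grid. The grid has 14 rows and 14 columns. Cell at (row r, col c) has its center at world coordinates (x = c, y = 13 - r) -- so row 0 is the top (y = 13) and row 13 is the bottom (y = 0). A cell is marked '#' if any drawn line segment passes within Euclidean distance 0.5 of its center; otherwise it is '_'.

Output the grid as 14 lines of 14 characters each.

Answer: ___#########__
___________#__
___________#__
___________#__
___________#__
___________#__
___________#__
___________#__
___________#__
___________#__
______________
______________
______________
______________

Derivation:
Segment 0: (11,4) -> (11,7)
Segment 1: (11,7) -> (11,13)
Segment 2: (11,13) -> (8,13)
Segment 3: (8,13) -> (3,13)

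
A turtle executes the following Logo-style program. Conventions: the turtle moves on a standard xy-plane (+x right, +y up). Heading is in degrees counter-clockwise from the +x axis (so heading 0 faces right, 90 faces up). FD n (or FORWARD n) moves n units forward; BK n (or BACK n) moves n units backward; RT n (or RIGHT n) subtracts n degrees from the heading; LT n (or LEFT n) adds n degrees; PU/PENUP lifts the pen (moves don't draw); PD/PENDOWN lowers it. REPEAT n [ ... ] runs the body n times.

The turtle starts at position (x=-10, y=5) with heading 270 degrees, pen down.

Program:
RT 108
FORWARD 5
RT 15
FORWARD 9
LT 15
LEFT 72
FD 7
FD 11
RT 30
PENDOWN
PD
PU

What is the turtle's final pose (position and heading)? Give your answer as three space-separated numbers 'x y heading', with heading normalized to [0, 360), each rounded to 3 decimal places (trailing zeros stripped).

Answer: -32.883 -3.115 204

Derivation:
Executing turtle program step by step:
Start: pos=(-10,5), heading=270, pen down
RT 108: heading 270 -> 162
FD 5: (-10,5) -> (-14.755,6.545) [heading=162, draw]
RT 15: heading 162 -> 147
FD 9: (-14.755,6.545) -> (-22.303,11.447) [heading=147, draw]
LT 15: heading 147 -> 162
LT 72: heading 162 -> 234
FD 7: (-22.303,11.447) -> (-26.418,5.784) [heading=234, draw]
FD 11: (-26.418,5.784) -> (-32.883,-3.115) [heading=234, draw]
RT 30: heading 234 -> 204
PD: pen down
PD: pen down
PU: pen up
Final: pos=(-32.883,-3.115), heading=204, 4 segment(s) drawn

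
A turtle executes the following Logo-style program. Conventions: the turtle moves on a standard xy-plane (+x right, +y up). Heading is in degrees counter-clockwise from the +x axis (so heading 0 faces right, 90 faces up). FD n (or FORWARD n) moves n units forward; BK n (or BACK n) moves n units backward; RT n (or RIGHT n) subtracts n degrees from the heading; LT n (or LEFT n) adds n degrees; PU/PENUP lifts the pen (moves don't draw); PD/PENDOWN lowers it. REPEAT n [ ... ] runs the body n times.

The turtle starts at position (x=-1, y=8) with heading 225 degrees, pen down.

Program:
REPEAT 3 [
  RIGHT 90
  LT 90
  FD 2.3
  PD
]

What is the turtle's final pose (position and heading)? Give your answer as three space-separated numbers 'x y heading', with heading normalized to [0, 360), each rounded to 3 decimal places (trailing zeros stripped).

Executing turtle program step by step:
Start: pos=(-1,8), heading=225, pen down
REPEAT 3 [
  -- iteration 1/3 --
  RT 90: heading 225 -> 135
  LT 90: heading 135 -> 225
  FD 2.3: (-1,8) -> (-2.626,6.374) [heading=225, draw]
  PD: pen down
  -- iteration 2/3 --
  RT 90: heading 225 -> 135
  LT 90: heading 135 -> 225
  FD 2.3: (-2.626,6.374) -> (-4.253,4.747) [heading=225, draw]
  PD: pen down
  -- iteration 3/3 --
  RT 90: heading 225 -> 135
  LT 90: heading 135 -> 225
  FD 2.3: (-4.253,4.747) -> (-5.879,3.121) [heading=225, draw]
  PD: pen down
]
Final: pos=(-5.879,3.121), heading=225, 3 segment(s) drawn

Answer: -5.879 3.121 225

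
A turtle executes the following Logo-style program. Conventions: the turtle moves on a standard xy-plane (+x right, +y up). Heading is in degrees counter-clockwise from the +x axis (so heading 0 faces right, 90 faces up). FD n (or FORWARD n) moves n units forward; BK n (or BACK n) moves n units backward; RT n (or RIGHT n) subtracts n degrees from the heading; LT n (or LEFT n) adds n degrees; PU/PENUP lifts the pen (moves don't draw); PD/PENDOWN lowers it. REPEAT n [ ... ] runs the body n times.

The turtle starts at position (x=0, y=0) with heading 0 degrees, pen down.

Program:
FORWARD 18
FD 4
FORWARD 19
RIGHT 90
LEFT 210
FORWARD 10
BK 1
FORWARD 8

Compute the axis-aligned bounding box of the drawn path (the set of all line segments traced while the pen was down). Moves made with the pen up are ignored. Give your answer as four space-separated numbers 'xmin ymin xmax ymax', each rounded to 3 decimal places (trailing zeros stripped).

Executing turtle program step by step:
Start: pos=(0,0), heading=0, pen down
FD 18: (0,0) -> (18,0) [heading=0, draw]
FD 4: (18,0) -> (22,0) [heading=0, draw]
FD 19: (22,0) -> (41,0) [heading=0, draw]
RT 90: heading 0 -> 270
LT 210: heading 270 -> 120
FD 10: (41,0) -> (36,8.66) [heading=120, draw]
BK 1: (36,8.66) -> (36.5,7.794) [heading=120, draw]
FD 8: (36.5,7.794) -> (32.5,14.722) [heading=120, draw]
Final: pos=(32.5,14.722), heading=120, 6 segment(s) drawn

Segment endpoints: x in {0, 18, 22, 32.5, 36, 36.5, 41}, y in {0, 7.794, 8.66, 14.722}
xmin=0, ymin=0, xmax=41, ymax=14.722

Answer: 0 0 41 14.722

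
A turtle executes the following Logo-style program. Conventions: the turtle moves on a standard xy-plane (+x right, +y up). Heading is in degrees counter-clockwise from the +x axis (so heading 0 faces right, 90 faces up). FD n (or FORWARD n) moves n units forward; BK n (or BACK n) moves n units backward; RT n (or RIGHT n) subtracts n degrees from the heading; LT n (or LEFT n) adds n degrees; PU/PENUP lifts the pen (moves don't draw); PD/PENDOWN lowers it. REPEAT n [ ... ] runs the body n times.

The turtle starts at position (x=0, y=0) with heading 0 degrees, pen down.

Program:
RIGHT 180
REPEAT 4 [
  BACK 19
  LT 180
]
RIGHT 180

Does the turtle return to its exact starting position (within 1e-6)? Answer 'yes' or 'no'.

Answer: yes

Derivation:
Executing turtle program step by step:
Start: pos=(0,0), heading=0, pen down
RT 180: heading 0 -> 180
REPEAT 4 [
  -- iteration 1/4 --
  BK 19: (0,0) -> (19,0) [heading=180, draw]
  LT 180: heading 180 -> 0
  -- iteration 2/4 --
  BK 19: (19,0) -> (0,0) [heading=0, draw]
  LT 180: heading 0 -> 180
  -- iteration 3/4 --
  BK 19: (0,0) -> (19,0) [heading=180, draw]
  LT 180: heading 180 -> 0
  -- iteration 4/4 --
  BK 19: (19,0) -> (0,0) [heading=0, draw]
  LT 180: heading 0 -> 180
]
RT 180: heading 180 -> 0
Final: pos=(0,0), heading=0, 4 segment(s) drawn

Start position: (0, 0)
Final position: (0, 0)
Distance = 0; < 1e-6 -> CLOSED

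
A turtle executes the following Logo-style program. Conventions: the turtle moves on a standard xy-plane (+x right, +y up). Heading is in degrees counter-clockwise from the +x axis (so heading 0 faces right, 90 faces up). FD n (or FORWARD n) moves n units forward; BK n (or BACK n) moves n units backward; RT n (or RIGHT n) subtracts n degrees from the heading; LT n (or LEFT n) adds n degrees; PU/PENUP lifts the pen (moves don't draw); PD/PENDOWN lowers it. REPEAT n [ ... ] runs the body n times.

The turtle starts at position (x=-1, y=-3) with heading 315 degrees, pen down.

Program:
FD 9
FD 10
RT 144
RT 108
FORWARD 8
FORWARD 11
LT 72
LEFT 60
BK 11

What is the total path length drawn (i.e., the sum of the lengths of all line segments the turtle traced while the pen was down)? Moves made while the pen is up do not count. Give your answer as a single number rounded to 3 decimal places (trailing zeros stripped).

Executing turtle program step by step:
Start: pos=(-1,-3), heading=315, pen down
FD 9: (-1,-3) -> (5.364,-9.364) [heading=315, draw]
FD 10: (5.364,-9.364) -> (12.435,-16.435) [heading=315, draw]
RT 144: heading 315 -> 171
RT 108: heading 171 -> 63
FD 8: (12.435,-16.435) -> (16.067,-9.307) [heading=63, draw]
FD 11: (16.067,-9.307) -> (21.061,0.494) [heading=63, draw]
LT 72: heading 63 -> 135
LT 60: heading 135 -> 195
BK 11: (21.061,0.494) -> (31.686,3.341) [heading=195, draw]
Final: pos=(31.686,3.341), heading=195, 5 segment(s) drawn

Segment lengths:
  seg 1: (-1,-3) -> (5.364,-9.364), length = 9
  seg 2: (5.364,-9.364) -> (12.435,-16.435), length = 10
  seg 3: (12.435,-16.435) -> (16.067,-9.307), length = 8
  seg 4: (16.067,-9.307) -> (21.061,0.494), length = 11
  seg 5: (21.061,0.494) -> (31.686,3.341), length = 11
Total = 49

Answer: 49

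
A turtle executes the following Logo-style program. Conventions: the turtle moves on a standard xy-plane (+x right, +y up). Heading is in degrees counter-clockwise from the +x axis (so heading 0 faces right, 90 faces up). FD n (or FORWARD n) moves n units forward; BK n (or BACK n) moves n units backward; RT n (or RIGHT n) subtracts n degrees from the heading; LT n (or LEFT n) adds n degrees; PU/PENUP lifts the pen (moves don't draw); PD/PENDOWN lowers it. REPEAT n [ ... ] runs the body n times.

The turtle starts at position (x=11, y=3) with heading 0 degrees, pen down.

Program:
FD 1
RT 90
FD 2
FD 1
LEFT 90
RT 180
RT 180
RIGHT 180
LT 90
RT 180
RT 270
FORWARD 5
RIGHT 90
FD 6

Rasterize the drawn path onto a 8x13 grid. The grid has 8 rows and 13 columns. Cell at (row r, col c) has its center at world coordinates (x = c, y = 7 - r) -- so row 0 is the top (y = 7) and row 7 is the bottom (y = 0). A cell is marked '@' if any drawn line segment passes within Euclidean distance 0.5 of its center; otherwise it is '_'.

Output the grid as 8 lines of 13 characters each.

Answer: _____________
_______@_____
_______@_____
_______@_____
_______@___@@
_______@____@
_______@____@
_______@@@@@@

Derivation:
Segment 0: (11,3) -> (12,3)
Segment 1: (12,3) -> (12,1)
Segment 2: (12,1) -> (12,0)
Segment 3: (12,0) -> (7,-0)
Segment 4: (7,-0) -> (7,6)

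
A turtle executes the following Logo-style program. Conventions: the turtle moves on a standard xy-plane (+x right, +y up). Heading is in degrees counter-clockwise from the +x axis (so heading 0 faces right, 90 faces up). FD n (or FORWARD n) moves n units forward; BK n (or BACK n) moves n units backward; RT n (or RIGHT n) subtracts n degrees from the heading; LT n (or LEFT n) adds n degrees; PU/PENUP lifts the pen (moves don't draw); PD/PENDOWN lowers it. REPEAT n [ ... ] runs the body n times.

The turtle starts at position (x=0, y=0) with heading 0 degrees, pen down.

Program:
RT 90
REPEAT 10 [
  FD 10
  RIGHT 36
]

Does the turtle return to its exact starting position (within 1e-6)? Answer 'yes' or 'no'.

Executing turtle program step by step:
Start: pos=(0,0), heading=0, pen down
RT 90: heading 0 -> 270
REPEAT 10 [
  -- iteration 1/10 --
  FD 10: (0,0) -> (0,-10) [heading=270, draw]
  RT 36: heading 270 -> 234
  -- iteration 2/10 --
  FD 10: (0,-10) -> (-5.878,-18.09) [heading=234, draw]
  RT 36: heading 234 -> 198
  -- iteration 3/10 --
  FD 10: (-5.878,-18.09) -> (-15.388,-21.18) [heading=198, draw]
  RT 36: heading 198 -> 162
  -- iteration 4/10 --
  FD 10: (-15.388,-21.18) -> (-24.899,-18.09) [heading=162, draw]
  RT 36: heading 162 -> 126
  -- iteration 5/10 --
  FD 10: (-24.899,-18.09) -> (-30.777,-10) [heading=126, draw]
  RT 36: heading 126 -> 90
  -- iteration 6/10 --
  FD 10: (-30.777,-10) -> (-30.777,0) [heading=90, draw]
  RT 36: heading 90 -> 54
  -- iteration 7/10 --
  FD 10: (-30.777,0) -> (-24.899,8.09) [heading=54, draw]
  RT 36: heading 54 -> 18
  -- iteration 8/10 --
  FD 10: (-24.899,8.09) -> (-15.388,11.18) [heading=18, draw]
  RT 36: heading 18 -> 342
  -- iteration 9/10 --
  FD 10: (-15.388,11.18) -> (-5.878,8.09) [heading=342, draw]
  RT 36: heading 342 -> 306
  -- iteration 10/10 --
  FD 10: (-5.878,8.09) -> (0,0) [heading=306, draw]
  RT 36: heading 306 -> 270
]
Final: pos=(0,0), heading=270, 10 segment(s) drawn

Start position: (0, 0)
Final position: (0, 0)
Distance = 0; < 1e-6 -> CLOSED

Answer: yes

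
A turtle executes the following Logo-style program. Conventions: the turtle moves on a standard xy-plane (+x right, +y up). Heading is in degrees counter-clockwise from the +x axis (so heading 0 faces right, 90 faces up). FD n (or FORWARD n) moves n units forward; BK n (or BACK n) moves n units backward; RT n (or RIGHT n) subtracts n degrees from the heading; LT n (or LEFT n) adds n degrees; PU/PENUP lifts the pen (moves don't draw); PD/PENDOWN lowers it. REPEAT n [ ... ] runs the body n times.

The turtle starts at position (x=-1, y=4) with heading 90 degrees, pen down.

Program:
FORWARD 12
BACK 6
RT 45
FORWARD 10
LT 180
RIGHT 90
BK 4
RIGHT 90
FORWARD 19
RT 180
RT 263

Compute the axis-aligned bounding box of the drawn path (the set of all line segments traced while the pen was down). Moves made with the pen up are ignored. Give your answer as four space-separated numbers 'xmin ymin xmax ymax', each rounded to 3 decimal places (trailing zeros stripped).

Executing turtle program step by step:
Start: pos=(-1,4), heading=90, pen down
FD 12: (-1,4) -> (-1,16) [heading=90, draw]
BK 6: (-1,16) -> (-1,10) [heading=90, draw]
RT 45: heading 90 -> 45
FD 10: (-1,10) -> (6.071,17.071) [heading=45, draw]
LT 180: heading 45 -> 225
RT 90: heading 225 -> 135
BK 4: (6.071,17.071) -> (8.899,14.243) [heading=135, draw]
RT 90: heading 135 -> 45
FD 19: (8.899,14.243) -> (22.335,27.678) [heading=45, draw]
RT 180: heading 45 -> 225
RT 263: heading 225 -> 322
Final: pos=(22.335,27.678), heading=322, 5 segment(s) drawn

Segment endpoints: x in {-1, -1, -1, 6.071, 8.899, 22.335}, y in {4, 10, 14.243, 16, 17.071, 27.678}
xmin=-1, ymin=4, xmax=22.335, ymax=27.678

Answer: -1 4 22.335 27.678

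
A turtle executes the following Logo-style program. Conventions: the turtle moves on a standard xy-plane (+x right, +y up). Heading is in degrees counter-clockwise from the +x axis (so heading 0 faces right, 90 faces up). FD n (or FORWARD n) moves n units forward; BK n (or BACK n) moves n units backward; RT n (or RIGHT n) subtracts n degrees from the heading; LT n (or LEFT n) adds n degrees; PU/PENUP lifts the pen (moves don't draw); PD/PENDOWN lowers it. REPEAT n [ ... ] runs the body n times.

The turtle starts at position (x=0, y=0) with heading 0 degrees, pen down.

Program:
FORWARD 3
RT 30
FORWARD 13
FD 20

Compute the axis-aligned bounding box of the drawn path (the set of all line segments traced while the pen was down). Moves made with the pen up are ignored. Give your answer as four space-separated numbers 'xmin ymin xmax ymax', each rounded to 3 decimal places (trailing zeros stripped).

Answer: 0 -16.5 31.579 0

Derivation:
Executing turtle program step by step:
Start: pos=(0,0), heading=0, pen down
FD 3: (0,0) -> (3,0) [heading=0, draw]
RT 30: heading 0 -> 330
FD 13: (3,0) -> (14.258,-6.5) [heading=330, draw]
FD 20: (14.258,-6.5) -> (31.579,-16.5) [heading=330, draw]
Final: pos=(31.579,-16.5), heading=330, 3 segment(s) drawn

Segment endpoints: x in {0, 3, 14.258, 31.579}, y in {-16.5, -6.5, 0}
xmin=0, ymin=-16.5, xmax=31.579, ymax=0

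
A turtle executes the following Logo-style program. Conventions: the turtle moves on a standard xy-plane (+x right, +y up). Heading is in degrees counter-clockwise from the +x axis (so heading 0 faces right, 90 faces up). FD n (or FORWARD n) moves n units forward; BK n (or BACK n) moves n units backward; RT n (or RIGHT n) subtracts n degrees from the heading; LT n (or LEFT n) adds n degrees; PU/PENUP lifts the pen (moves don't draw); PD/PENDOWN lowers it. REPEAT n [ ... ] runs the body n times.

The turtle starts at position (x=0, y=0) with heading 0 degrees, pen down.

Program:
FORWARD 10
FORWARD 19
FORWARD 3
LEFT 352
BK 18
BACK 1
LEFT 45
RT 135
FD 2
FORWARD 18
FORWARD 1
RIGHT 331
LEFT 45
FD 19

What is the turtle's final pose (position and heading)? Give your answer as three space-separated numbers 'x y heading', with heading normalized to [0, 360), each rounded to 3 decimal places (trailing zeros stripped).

Answer: 27.62 -25.879 336

Derivation:
Executing turtle program step by step:
Start: pos=(0,0), heading=0, pen down
FD 10: (0,0) -> (10,0) [heading=0, draw]
FD 19: (10,0) -> (29,0) [heading=0, draw]
FD 3: (29,0) -> (32,0) [heading=0, draw]
LT 352: heading 0 -> 352
BK 18: (32,0) -> (14.175,2.505) [heading=352, draw]
BK 1: (14.175,2.505) -> (13.185,2.644) [heading=352, draw]
LT 45: heading 352 -> 37
RT 135: heading 37 -> 262
FD 2: (13.185,2.644) -> (12.907,0.664) [heading=262, draw]
FD 18: (12.907,0.664) -> (10.401,-17.161) [heading=262, draw]
FD 1: (10.401,-17.161) -> (10.262,-18.151) [heading=262, draw]
RT 331: heading 262 -> 291
LT 45: heading 291 -> 336
FD 19: (10.262,-18.151) -> (27.62,-25.879) [heading=336, draw]
Final: pos=(27.62,-25.879), heading=336, 9 segment(s) drawn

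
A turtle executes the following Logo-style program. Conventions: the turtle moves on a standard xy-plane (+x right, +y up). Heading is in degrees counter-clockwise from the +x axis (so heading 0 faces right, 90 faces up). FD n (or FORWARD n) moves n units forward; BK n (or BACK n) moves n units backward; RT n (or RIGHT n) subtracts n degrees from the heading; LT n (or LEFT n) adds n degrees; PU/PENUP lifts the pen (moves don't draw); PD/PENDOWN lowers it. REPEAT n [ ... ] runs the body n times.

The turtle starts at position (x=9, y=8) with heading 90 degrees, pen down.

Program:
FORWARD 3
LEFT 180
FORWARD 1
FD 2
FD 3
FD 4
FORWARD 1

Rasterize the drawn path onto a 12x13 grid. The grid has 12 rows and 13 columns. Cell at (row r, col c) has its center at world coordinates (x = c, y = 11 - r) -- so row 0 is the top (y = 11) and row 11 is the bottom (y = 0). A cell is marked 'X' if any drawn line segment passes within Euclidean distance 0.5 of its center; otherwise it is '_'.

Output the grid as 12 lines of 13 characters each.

Segment 0: (9,8) -> (9,11)
Segment 1: (9,11) -> (9,10)
Segment 2: (9,10) -> (9,8)
Segment 3: (9,8) -> (9,5)
Segment 4: (9,5) -> (9,1)
Segment 5: (9,1) -> (9,0)

Answer: _________X___
_________X___
_________X___
_________X___
_________X___
_________X___
_________X___
_________X___
_________X___
_________X___
_________X___
_________X___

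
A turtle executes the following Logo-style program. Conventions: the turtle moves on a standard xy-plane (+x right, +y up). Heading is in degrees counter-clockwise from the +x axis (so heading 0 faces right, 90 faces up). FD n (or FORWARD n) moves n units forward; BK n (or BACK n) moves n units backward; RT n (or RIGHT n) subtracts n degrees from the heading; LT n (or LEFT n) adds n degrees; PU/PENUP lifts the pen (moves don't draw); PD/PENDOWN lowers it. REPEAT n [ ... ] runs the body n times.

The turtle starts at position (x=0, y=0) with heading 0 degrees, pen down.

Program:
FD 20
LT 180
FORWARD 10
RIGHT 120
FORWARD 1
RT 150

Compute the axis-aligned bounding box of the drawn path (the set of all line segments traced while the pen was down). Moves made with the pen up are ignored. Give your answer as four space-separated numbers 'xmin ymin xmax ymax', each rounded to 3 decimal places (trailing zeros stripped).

Answer: 0 0 20 0.866

Derivation:
Executing turtle program step by step:
Start: pos=(0,0), heading=0, pen down
FD 20: (0,0) -> (20,0) [heading=0, draw]
LT 180: heading 0 -> 180
FD 10: (20,0) -> (10,0) [heading=180, draw]
RT 120: heading 180 -> 60
FD 1: (10,0) -> (10.5,0.866) [heading=60, draw]
RT 150: heading 60 -> 270
Final: pos=(10.5,0.866), heading=270, 3 segment(s) drawn

Segment endpoints: x in {0, 10, 10.5, 20}, y in {0, 0, 0.866}
xmin=0, ymin=0, xmax=20, ymax=0.866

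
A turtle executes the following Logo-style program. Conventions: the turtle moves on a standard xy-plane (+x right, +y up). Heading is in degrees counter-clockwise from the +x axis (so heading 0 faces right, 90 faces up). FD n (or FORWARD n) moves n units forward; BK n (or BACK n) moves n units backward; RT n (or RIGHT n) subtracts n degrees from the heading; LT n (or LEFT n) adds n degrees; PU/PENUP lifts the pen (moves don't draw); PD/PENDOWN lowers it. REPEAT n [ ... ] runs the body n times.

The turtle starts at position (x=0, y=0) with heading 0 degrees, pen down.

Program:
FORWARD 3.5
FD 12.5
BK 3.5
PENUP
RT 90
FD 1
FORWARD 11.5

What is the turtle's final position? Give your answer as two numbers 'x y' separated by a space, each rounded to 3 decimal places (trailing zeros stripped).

Executing turtle program step by step:
Start: pos=(0,0), heading=0, pen down
FD 3.5: (0,0) -> (3.5,0) [heading=0, draw]
FD 12.5: (3.5,0) -> (16,0) [heading=0, draw]
BK 3.5: (16,0) -> (12.5,0) [heading=0, draw]
PU: pen up
RT 90: heading 0 -> 270
FD 1: (12.5,0) -> (12.5,-1) [heading=270, move]
FD 11.5: (12.5,-1) -> (12.5,-12.5) [heading=270, move]
Final: pos=(12.5,-12.5), heading=270, 3 segment(s) drawn

Answer: 12.5 -12.5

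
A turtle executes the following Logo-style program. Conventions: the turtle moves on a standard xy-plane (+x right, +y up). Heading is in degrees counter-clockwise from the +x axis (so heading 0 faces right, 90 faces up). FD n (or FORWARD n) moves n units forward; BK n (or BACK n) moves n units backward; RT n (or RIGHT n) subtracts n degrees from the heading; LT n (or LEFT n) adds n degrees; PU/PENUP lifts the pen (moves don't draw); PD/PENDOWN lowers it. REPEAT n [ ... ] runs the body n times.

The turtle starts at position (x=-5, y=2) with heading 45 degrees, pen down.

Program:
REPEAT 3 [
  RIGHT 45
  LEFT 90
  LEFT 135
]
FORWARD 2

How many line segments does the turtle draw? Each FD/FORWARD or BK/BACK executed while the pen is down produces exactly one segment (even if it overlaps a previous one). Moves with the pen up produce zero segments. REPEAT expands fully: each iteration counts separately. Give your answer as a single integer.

Executing turtle program step by step:
Start: pos=(-5,2), heading=45, pen down
REPEAT 3 [
  -- iteration 1/3 --
  RT 45: heading 45 -> 0
  LT 90: heading 0 -> 90
  LT 135: heading 90 -> 225
  -- iteration 2/3 --
  RT 45: heading 225 -> 180
  LT 90: heading 180 -> 270
  LT 135: heading 270 -> 45
  -- iteration 3/3 --
  RT 45: heading 45 -> 0
  LT 90: heading 0 -> 90
  LT 135: heading 90 -> 225
]
FD 2: (-5,2) -> (-6.414,0.586) [heading=225, draw]
Final: pos=(-6.414,0.586), heading=225, 1 segment(s) drawn
Segments drawn: 1

Answer: 1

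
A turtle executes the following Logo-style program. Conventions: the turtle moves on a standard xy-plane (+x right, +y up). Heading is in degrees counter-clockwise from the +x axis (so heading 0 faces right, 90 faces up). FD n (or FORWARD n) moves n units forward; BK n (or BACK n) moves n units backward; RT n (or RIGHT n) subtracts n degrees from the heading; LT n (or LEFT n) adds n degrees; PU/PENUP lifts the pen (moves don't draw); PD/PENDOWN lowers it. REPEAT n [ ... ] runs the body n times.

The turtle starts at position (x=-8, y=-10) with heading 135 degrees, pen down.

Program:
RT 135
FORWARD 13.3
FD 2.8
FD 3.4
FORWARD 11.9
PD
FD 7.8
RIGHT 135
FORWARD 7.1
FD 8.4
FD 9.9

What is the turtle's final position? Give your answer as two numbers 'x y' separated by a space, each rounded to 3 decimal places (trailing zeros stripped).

Answer: 13.239 -27.961

Derivation:
Executing turtle program step by step:
Start: pos=(-8,-10), heading=135, pen down
RT 135: heading 135 -> 0
FD 13.3: (-8,-10) -> (5.3,-10) [heading=0, draw]
FD 2.8: (5.3,-10) -> (8.1,-10) [heading=0, draw]
FD 3.4: (8.1,-10) -> (11.5,-10) [heading=0, draw]
FD 11.9: (11.5,-10) -> (23.4,-10) [heading=0, draw]
PD: pen down
FD 7.8: (23.4,-10) -> (31.2,-10) [heading=0, draw]
RT 135: heading 0 -> 225
FD 7.1: (31.2,-10) -> (26.18,-15.02) [heading=225, draw]
FD 8.4: (26.18,-15.02) -> (20.24,-20.96) [heading=225, draw]
FD 9.9: (20.24,-20.96) -> (13.239,-27.961) [heading=225, draw]
Final: pos=(13.239,-27.961), heading=225, 8 segment(s) drawn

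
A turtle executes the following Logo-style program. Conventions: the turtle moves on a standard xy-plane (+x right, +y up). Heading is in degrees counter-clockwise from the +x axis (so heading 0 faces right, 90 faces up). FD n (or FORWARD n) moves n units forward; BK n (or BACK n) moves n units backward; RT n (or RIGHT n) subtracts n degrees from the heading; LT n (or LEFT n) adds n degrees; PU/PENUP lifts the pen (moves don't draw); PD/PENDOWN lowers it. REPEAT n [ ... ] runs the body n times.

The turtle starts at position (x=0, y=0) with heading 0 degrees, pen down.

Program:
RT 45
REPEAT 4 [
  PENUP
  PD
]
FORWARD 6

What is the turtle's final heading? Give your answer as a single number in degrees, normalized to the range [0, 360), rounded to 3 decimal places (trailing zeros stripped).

Executing turtle program step by step:
Start: pos=(0,0), heading=0, pen down
RT 45: heading 0 -> 315
REPEAT 4 [
  -- iteration 1/4 --
  PU: pen up
  PD: pen down
  -- iteration 2/4 --
  PU: pen up
  PD: pen down
  -- iteration 3/4 --
  PU: pen up
  PD: pen down
  -- iteration 4/4 --
  PU: pen up
  PD: pen down
]
FD 6: (0,0) -> (4.243,-4.243) [heading=315, draw]
Final: pos=(4.243,-4.243), heading=315, 1 segment(s) drawn

Answer: 315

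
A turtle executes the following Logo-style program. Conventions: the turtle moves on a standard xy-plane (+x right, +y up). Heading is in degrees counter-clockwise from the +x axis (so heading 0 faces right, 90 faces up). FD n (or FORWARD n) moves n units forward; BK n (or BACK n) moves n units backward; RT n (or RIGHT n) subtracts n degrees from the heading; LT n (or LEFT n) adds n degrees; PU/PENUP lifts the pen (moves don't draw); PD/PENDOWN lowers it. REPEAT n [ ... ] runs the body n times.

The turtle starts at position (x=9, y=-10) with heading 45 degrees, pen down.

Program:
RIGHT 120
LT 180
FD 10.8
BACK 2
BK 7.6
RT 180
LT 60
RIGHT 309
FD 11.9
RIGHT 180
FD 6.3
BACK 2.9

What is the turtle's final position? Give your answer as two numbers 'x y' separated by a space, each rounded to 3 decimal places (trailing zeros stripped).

Executing turtle program step by step:
Start: pos=(9,-10), heading=45, pen down
RT 120: heading 45 -> 285
LT 180: heading 285 -> 105
FD 10.8: (9,-10) -> (6.205,0.432) [heading=105, draw]
BK 2: (6.205,0.432) -> (6.722,-1.5) [heading=105, draw]
BK 7.6: (6.722,-1.5) -> (8.689,-8.841) [heading=105, draw]
RT 180: heading 105 -> 285
LT 60: heading 285 -> 345
RT 309: heading 345 -> 36
FD 11.9: (8.689,-8.841) -> (18.317,-1.846) [heading=36, draw]
RT 180: heading 36 -> 216
FD 6.3: (18.317,-1.846) -> (13.22,-5.549) [heading=216, draw]
BK 2.9: (13.22,-5.549) -> (15.566,-3.845) [heading=216, draw]
Final: pos=(15.566,-3.845), heading=216, 6 segment(s) drawn

Answer: 15.566 -3.845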